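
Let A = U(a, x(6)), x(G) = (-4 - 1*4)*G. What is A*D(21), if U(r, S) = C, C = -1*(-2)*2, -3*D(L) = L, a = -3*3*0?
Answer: -28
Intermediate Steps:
a = 0 (a = -9*0 = 0)
D(L) = -L/3
x(G) = -8*G (x(G) = (-4 - 4)*G = -8*G)
C = 4 (C = 2*2 = 4)
U(r, S) = 4
A = 4
A*D(21) = 4*(-⅓*21) = 4*(-7) = -28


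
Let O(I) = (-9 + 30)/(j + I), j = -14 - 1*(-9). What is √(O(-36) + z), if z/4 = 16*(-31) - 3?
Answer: I*√3356137/41 ≈ 44.682*I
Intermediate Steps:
j = -5 (j = -14 + 9 = -5)
O(I) = 21/(-5 + I) (O(I) = (-9 + 30)/(-5 + I) = 21/(-5 + I))
z = -1996 (z = 4*(16*(-31) - 3) = 4*(-496 - 3) = 4*(-499) = -1996)
√(O(-36) + z) = √(21/(-5 - 36) - 1996) = √(21/(-41) - 1996) = √(21*(-1/41) - 1996) = √(-21/41 - 1996) = √(-81857/41) = I*√3356137/41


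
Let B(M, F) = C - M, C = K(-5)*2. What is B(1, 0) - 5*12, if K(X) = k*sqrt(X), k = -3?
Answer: -61 - 6*I*sqrt(5) ≈ -61.0 - 13.416*I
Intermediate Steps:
K(X) = -3*sqrt(X)
C = -6*I*sqrt(5) (C = -3*I*sqrt(5)*2 = -6*I*sqrt(5) ≈ -13.416*I)
B(M, F) = -M - 6*I*sqrt(5) (B(M, F) = -6*I*sqrt(5) - M = -M - 6*I*sqrt(5))
B(1, 0) - 5*12 = (-1*1 - 6*I*sqrt(5)) - 5*12 = (-1 - 6*I*sqrt(5)) - 60 = -61 - 6*I*sqrt(5)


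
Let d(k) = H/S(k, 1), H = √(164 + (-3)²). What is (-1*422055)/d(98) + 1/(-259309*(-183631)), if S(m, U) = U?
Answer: 1/47617170979 - 422055*√173/173 ≈ -32088.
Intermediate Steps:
H = √173 (H = √(164 + 9) = √173 ≈ 13.153)
d(k) = √173 (d(k) = √173/1 = √173*1 = √173)
(-1*422055)/d(98) + 1/(-259309*(-183631)) = (-1*422055)/(√173) + 1/(-259309*(-183631)) = -422055*√173/173 - 1/259309*(-1/183631) = -422055*√173/173 + 1/47617170979 = 1/47617170979 - 422055*√173/173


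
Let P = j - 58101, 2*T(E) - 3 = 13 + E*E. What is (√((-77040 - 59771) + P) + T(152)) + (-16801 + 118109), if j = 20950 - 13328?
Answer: 112868 + 3*I*√20810 ≈ 1.1287e+5 + 432.77*I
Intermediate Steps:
j = 7622
T(E) = 8 + E²/2 (T(E) = 3/2 + (13 + E*E)/2 = 3/2 + (13 + E²)/2 = 3/2 + (13/2 + E²/2) = 8 + E²/2)
P = -50479 (P = 7622 - 58101 = -50479)
(√((-77040 - 59771) + P) + T(152)) + (-16801 + 118109) = (√((-77040 - 59771) - 50479) + (8 + (½)*152²)) + (-16801 + 118109) = (√(-136811 - 50479) + (8 + (½)*23104)) + 101308 = (√(-187290) + (8 + 11552)) + 101308 = (3*I*√20810 + 11560) + 101308 = (11560 + 3*I*√20810) + 101308 = 112868 + 3*I*√20810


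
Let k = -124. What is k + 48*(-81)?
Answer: -4012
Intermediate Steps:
k + 48*(-81) = -124 + 48*(-81) = -124 - 3888 = -4012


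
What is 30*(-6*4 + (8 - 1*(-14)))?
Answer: -60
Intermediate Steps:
30*(-6*4 + (8 - 1*(-14))) = 30*(-24 + (8 + 14)) = 30*(-24 + 22) = 30*(-2) = -60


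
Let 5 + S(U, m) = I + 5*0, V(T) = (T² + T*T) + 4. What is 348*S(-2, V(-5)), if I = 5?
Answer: 0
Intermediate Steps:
V(T) = 4 + 2*T² (V(T) = (T² + T²) + 4 = 2*T² + 4 = 4 + 2*T²)
S(U, m) = 0 (S(U, m) = -5 + (5 + 5*0) = -5 + (5 + 0) = -5 + 5 = 0)
348*S(-2, V(-5)) = 348*0 = 0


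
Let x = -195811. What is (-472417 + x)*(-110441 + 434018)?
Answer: -216223211556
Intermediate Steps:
(-472417 + x)*(-110441 + 434018) = (-472417 - 195811)*(-110441 + 434018) = -668228*323577 = -216223211556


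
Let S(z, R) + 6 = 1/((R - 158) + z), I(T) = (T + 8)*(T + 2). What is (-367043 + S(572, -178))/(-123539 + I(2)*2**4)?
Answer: 86623563/29004164 ≈ 2.9866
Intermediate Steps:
I(T) = (2 + T)*(8 + T) (I(T) = (8 + T)*(2 + T) = (2 + T)*(8 + T))
S(z, R) = -6 + 1/(-158 + R + z) (S(z, R) = -6 + 1/((R - 158) + z) = -6 + 1/((-158 + R) + z) = -6 + 1/(-158 + R + z))
(-367043 + S(572, -178))/(-123539 + I(2)*2**4) = (-367043 + (949 - 6*(-178) - 6*572)/(-158 - 178 + 572))/(-123539 + (16 + 2**2 + 10*2)*2**4) = (-367043 + (949 + 1068 - 3432)/236)/(-123539 + (16 + 4 + 20)*16) = (-367043 + (1/236)*(-1415))/(-123539 + 40*16) = (-367043 - 1415/236)/(-123539 + 640) = -86623563/236/(-122899) = -86623563/236*(-1/122899) = 86623563/29004164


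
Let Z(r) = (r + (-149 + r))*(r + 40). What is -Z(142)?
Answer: -24570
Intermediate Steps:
Z(r) = (-149 + 2*r)*(40 + r)
-Z(142) = -(-5960 - 69*142 + 2*142²) = -(-5960 - 9798 + 2*20164) = -(-5960 - 9798 + 40328) = -1*24570 = -24570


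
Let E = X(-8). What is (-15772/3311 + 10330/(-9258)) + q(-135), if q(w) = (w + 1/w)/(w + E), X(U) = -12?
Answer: -71851812721/14483654955 ≈ -4.9609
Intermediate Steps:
E = -12
q(w) = (w + 1/w)/(-12 + w) (q(w) = (w + 1/w)/(w - 12) = (w + 1/w)/(-12 + w))
(-15772/3311 + 10330/(-9258)) + q(-135) = (-15772/3311 + 10330/(-9258)) + (1 + (-135)²)/((-135)*(-12 - 135)) = (-15772*1/3311 + 10330*(-1/9258)) - 1/135*(1 + 18225)/(-147) = (-15772/3311 - 5165/4629) - 1/135*(-1/147)*18226 = -90109903/15326619 + 18226/19845 = -71851812721/14483654955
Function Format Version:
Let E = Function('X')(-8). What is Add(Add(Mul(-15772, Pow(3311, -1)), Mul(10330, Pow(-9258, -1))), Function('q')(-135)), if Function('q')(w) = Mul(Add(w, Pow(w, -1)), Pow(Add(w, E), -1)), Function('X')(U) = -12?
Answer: Rational(-71851812721, 14483654955) ≈ -4.9609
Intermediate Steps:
E = -12
Function('q')(w) = Mul(Pow(Add(-12, w), -1), Add(w, Pow(w, -1))) (Function('q')(w) = Mul(Add(w, Pow(w, -1)), Pow(Add(w, -12), -1)) = Mul(Add(w, Pow(w, -1)), Pow(Add(-12, w), -1)) = Mul(Pow(Add(-12, w), -1), Add(w, Pow(w, -1))))
Add(Add(Mul(-15772, Pow(3311, -1)), Mul(10330, Pow(-9258, -1))), Function('q')(-135)) = Add(Add(Mul(-15772, Pow(3311, -1)), Mul(10330, Pow(-9258, -1))), Mul(Pow(-135, -1), Pow(Add(-12, -135), -1), Add(1, Pow(-135, 2)))) = Add(Add(Mul(-15772, Rational(1, 3311)), Mul(10330, Rational(-1, 9258))), Mul(Rational(-1, 135), Pow(-147, -1), Add(1, 18225))) = Add(Add(Rational(-15772, 3311), Rational(-5165, 4629)), Mul(Rational(-1, 135), Rational(-1, 147), 18226)) = Add(Rational(-90109903, 15326619), Rational(18226, 19845)) = Rational(-71851812721, 14483654955)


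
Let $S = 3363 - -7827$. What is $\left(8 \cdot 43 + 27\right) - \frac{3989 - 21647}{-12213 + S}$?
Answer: $\frac{120625}{341} \approx 353.74$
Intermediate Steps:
$S = 11190$ ($S = 3363 + 7827 = 11190$)
$\left(8 \cdot 43 + 27\right) - \frac{3989 - 21647}{-12213 + S} = \left(8 \cdot 43 + 27\right) - \frac{3989 - 21647}{-12213 + 11190} = \left(344 + 27\right) - - \frac{17658}{-1023} = 371 - \left(-17658\right) \left(- \frac{1}{1023}\right) = 371 - \frac{5886}{341} = \frac{120625}{341}$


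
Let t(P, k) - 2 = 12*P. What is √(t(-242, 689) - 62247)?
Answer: I*√65149 ≈ 255.24*I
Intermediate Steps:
t(P, k) = 2 + 12*P
√(t(-242, 689) - 62247) = √((2 + 12*(-242)) - 62247) = √((2 - 2904) - 62247) = √(-2902 - 62247) = √(-65149) = I*√65149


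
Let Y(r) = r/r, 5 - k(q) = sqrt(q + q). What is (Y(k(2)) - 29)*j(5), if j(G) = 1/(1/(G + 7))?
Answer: -336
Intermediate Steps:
j(G) = 7 + G (j(G) = 1/(1/(7 + G)) = 7 + G)
k(q) = 5 - sqrt(2)*sqrt(q) (k(q) = 5 - sqrt(q + q) = 5 - sqrt(2*q) = 5 - sqrt(2)*sqrt(q))
Y(r) = 1
(Y(k(2)) - 29)*j(5) = (1 - 29)*(7 + 5) = -28*12 = -336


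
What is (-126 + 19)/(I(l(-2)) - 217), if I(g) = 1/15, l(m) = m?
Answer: 1605/3254 ≈ 0.49324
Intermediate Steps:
I(g) = 1/15 (I(g) = 1*(1/15) = 1/15)
(-126 + 19)/(I(l(-2)) - 217) = (-126 + 19)/(1/15 - 217) = -107/(-3254/15) = -107*(-15/3254) = 1605/3254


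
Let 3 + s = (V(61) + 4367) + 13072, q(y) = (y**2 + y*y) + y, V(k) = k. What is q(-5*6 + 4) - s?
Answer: -16171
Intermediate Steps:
q(y) = y + 2*y**2 (q(y) = (y**2 + y**2) + y = 2*y**2 + y = y + 2*y**2)
s = 17497 (s = -3 + ((61 + 4367) + 13072) = -3 + (4428 + 13072) = -3 + 17500 = 17497)
q(-5*6 + 4) - s = (-5*6 + 4)*(1 + 2*(-5*6 + 4)) - 1*17497 = (-30 + 4)*(1 + 2*(-30 + 4)) - 17497 = -26*(1 + 2*(-26)) - 17497 = -26*(1 - 52) - 17497 = -26*(-51) - 17497 = 1326 - 17497 = -16171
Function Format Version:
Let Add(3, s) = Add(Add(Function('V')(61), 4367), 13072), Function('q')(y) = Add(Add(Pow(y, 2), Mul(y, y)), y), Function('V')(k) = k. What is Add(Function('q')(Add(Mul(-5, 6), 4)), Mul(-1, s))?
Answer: -16171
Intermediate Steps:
Function('q')(y) = Add(y, Mul(2, Pow(y, 2))) (Function('q')(y) = Add(Add(Pow(y, 2), Pow(y, 2)), y) = Add(Mul(2, Pow(y, 2)), y) = Add(y, Mul(2, Pow(y, 2))))
s = 17497 (s = Add(-3, Add(Add(61, 4367), 13072)) = Add(-3, Add(4428, 13072)) = Add(-3, 17500) = 17497)
Add(Function('q')(Add(Mul(-5, 6), 4)), Mul(-1, s)) = Add(Mul(Add(Mul(-5, 6), 4), Add(1, Mul(2, Add(Mul(-5, 6), 4)))), Mul(-1, 17497)) = Add(Mul(Add(-30, 4), Add(1, Mul(2, Add(-30, 4)))), -17497) = Add(Mul(-26, Add(1, Mul(2, -26))), -17497) = Add(Mul(-26, Add(1, -52)), -17497) = Add(Mul(-26, -51), -17497) = Add(1326, -17497) = -16171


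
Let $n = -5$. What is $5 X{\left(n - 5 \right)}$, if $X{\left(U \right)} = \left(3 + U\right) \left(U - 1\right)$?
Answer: $385$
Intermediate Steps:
$X{\left(U \right)} = \left(-1 + U\right) \left(3 + U\right)$ ($X{\left(U \right)} = \left(3 + U\right) \left(-1 + U\right) = \left(-1 + U\right) \left(3 + U\right)$)
$5 X{\left(n - 5 \right)} = 5 \left(-3 + \left(-5 - 5\right)^{2} + 2 \left(-5 - 5\right)\right) = 5 \left(-3 + \left(-10\right)^{2} + 2 \left(-10\right)\right) = 5 \left(-3 + 100 - 20\right) = 5 \cdot 77 = 385$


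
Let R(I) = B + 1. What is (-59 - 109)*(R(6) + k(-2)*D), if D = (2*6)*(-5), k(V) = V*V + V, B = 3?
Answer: 19488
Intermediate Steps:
R(I) = 4 (R(I) = 3 + 1 = 4)
k(V) = V + V**2 (k(V) = V**2 + V = V + V**2)
D = -60 (D = 12*(-5) = -60)
(-59 - 109)*(R(6) + k(-2)*D) = (-59 - 109)*(4 - 2*(1 - 2)*(-60)) = -168*(4 - 2*(-1)*(-60)) = -168*(4 + 2*(-60)) = -168*(4 - 120) = -168*(-116) = 19488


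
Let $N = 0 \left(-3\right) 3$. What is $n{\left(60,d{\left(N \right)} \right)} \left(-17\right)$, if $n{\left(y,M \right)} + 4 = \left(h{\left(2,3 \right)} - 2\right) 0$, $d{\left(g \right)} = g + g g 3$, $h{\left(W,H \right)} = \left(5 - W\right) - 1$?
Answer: $68$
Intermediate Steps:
$N = 0$ ($N = 0 \cdot 3 = 0$)
$h{\left(W,H \right)} = 4 - W$
$d{\left(g \right)} = g + 3 g^{2}$ ($d{\left(g \right)} = g + g^{2} \cdot 3 = g + 3 g^{2}$)
$n{\left(y,M \right)} = -4$ ($n{\left(y,M \right)} = -4 + \left(\left(4 - 2\right) - 2\right) 0 = -4 + \left(2 - 2\right) 0 = -4 + 0 \cdot 0 = -4 + 0 = -4$)
$n{\left(60,d{\left(N \right)} \right)} \left(-17\right) = \left(-4\right) \left(-17\right) = 68$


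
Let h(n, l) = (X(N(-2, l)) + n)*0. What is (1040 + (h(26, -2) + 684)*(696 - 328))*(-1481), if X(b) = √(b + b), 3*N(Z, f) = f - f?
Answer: -374325712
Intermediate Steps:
N(Z, f) = 0 (N(Z, f) = (f - f)/3 = (⅓)*0 = 0)
X(b) = √2*√b (X(b) = √(2*b) = √2*√b)
h(n, l) = 0 (h(n, l) = (√2*√0 + n)*0 = (√2*0 + n)*0 = (0 + n)*0 = n*0 = 0)
(1040 + (h(26, -2) + 684)*(696 - 328))*(-1481) = (1040 + (0 + 684)*(696 - 328))*(-1481) = (1040 + 684*368)*(-1481) = (1040 + 251712)*(-1481) = 252752*(-1481) = -374325712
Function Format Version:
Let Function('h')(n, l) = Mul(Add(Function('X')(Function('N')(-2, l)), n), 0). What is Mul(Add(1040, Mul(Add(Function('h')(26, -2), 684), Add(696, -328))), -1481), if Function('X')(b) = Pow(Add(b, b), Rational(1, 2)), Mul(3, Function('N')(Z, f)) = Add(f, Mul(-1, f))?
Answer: -374325712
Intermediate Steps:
Function('N')(Z, f) = 0 (Function('N')(Z, f) = Mul(Rational(1, 3), Add(f, Mul(-1, f))) = Mul(Rational(1, 3), 0) = 0)
Function('X')(b) = Mul(Pow(2, Rational(1, 2)), Pow(b, Rational(1, 2))) (Function('X')(b) = Pow(Mul(2, b), Rational(1, 2)) = Mul(Pow(2, Rational(1, 2)), Pow(b, Rational(1, 2))))
Function('h')(n, l) = 0 (Function('h')(n, l) = Mul(Add(Mul(Pow(2, Rational(1, 2)), Pow(0, Rational(1, 2))), n), 0) = Mul(Add(Mul(Pow(2, Rational(1, 2)), 0), n), 0) = Mul(Add(0, n), 0) = Mul(n, 0) = 0)
Mul(Add(1040, Mul(Add(Function('h')(26, -2), 684), Add(696, -328))), -1481) = Mul(Add(1040, Mul(Add(0, 684), Add(696, -328))), -1481) = Mul(Add(1040, Mul(684, 368)), -1481) = Mul(Add(1040, 251712), -1481) = Mul(252752, -1481) = -374325712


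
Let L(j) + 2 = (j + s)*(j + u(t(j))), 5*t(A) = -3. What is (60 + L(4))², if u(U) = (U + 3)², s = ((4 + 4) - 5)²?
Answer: 21362884/625 ≈ 34181.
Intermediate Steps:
t(A) = -⅗ (t(A) = (⅕)*(-3) = -⅗)
s = 9 (s = (8 - 5)² = 3² = 9)
u(U) = (3 + U)²
L(j) = -2 + (9 + j)*(144/25 + j) (L(j) = -2 + (j + 9)*(j + (3 - ⅗)²) = -2 + (9 + j)*(j + (12/5)²) = -2 + (9 + j)*(j + 144/25) = -2 + (9 + j)*(144/25 + j))
(60 + L(4))² = (60 + (1246/25 + 4² + (369/25)*4))² = (60 + (1246/25 + 16 + 1476/25))² = (60 + 3122/25)² = (4622/25)² = 21362884/625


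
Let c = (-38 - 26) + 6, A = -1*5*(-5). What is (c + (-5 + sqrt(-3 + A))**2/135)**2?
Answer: 60577289/18225 + 31132*sqrt(22)/3645 ≈ 3363.9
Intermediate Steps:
A = 25 (A = -5*(-5) = 25)
c = -58 (c = -64 + 6 = -58)
(c + (-5 + sqrt(-3 + A))**2/135)**2 = (-58 + (-5 + sqrt(-3 + 25))**2/135)**2 = (-58 + (-5 + sqrt(22))**2*(1/135))**2 = (-58 + (-5 + sqrt(22))**2/135)**2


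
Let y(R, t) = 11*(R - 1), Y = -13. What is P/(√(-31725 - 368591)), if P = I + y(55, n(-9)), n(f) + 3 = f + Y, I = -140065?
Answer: 139471*I*√119/6902 ≈ 220.44*I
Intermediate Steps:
n(f) = -16 + f (n(f) = -3 + (f - 13) = -3 + (-13 + f) = -16 + f)
y(R, t) = -11 + 11*R (y(R, t) = 11*(-1 + R) = -11 + 11*R)
P = -139471 (P = -140065 + (-11 + 11*55) = -140065 + (-11 + 605) = -140065 + 594 = -139471)
P/(√(-31725 - 368591)) = -139471/√(-31725 - 368591) = -139471*(-I*√119/6902) = -(-139471)*I*√119/6902 = 139471*I*√119/6902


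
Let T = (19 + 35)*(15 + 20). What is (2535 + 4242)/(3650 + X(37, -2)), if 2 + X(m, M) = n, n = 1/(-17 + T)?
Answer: 12693321/6832705 ≈ 1.8577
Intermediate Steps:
T = 1890 (T = 54*35 = 1890)
n = 1/1873 (n = 1/(-17 + 1890) = 1/1873 ≈ 0.00053390)
X(m, M) = -3745/1873 (X(m, M) = -2 + 1/1873 = -3745/1873)
(2535 + 4242)/(3650 + X(37, -2)) = (2535 + 4242)/(3650 - 3745/1873) = 6777/(6832705/1873) = 6777*(1873/6832705) = 12693321/6832705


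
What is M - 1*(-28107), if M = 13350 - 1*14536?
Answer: 26921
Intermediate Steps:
M = -1186 (M = 13350 - 14536 = -1186)
M - 1*(-28107) = -1186 - 1*(-28107) = -1186 + 28107 = 26921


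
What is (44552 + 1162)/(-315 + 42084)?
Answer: 15238/13923 ≈ 1.0944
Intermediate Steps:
(44552 + 1162)/(-315 + 42084) = 45714/41769 = 45714*(1/41769) = 15238/13923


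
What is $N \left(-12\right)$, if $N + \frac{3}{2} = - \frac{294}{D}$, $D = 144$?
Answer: $\frac{85}{2} \approx 42.5$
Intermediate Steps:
$N = - \frac{85}{24}$ ($N = - \frac{3}{2} - \frac{294}{144} = - \frac{3}{2} - \frac{49}{24} = - \frac{85}{24} \approx -3.5417$)
$N \left(-12\right) = \left(- \frac{85}{24}\right) \left(-12\right) = \frac{85}{2}$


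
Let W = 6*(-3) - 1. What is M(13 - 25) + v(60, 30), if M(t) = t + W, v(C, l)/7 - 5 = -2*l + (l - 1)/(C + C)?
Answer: -49717/120 ≈ -414.31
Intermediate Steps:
W = -19 (W = -18 - 1 = -19)
v(C, l) = 35 - 14*l + 7*(-1 + l)/(2*C) (v(C, l) = 35 + 7*(-2*l + (l - 1)/(C + C)) = 35 + 7*(-2*l + (-1 + l)/((2*C))) = 35 + 7*(-2*l + (-1 + l)*(1/(2*C))) = 35 + 7*(-2*l + (-1 + l)/(2*C)) = 35 + (-14*l + 7*(-1 + l)/(2*C)) = 35 - 14*l + 7*(-1 + l)/(2*C))
M(t) = -19 + t (M(t) = t - 19 = -19 + t)
M(13 - 25) + v(60, 30) = (-19 + (13 - 25)) + (7/2)*(-1 + 30 - 2*60*(-5 + 2*30))/60 = (-19 - 12) + (7/2)*(1/60)*(-1 + 30 - 2*60*(-5 + 60)) = -31 + (7/2)*(1/60)*(-1 + 30 - 2*60*55) = -31 + (7/2)*(1/60)*(-1 + 30 - 6600) = -31 + (7/2)*(1/60)*(-6571) = -31 - 45997/120 = -49717/120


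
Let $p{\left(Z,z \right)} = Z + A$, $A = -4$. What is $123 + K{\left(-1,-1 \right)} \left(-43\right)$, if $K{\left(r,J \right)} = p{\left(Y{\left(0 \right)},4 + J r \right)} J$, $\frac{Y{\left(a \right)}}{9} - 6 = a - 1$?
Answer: $1886$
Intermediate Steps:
$Y{\left(a \right)} = 45 + 9 a$ ($Y{\left(a \right)} = 54 + 9 \left(a - 1\right) = 54 + 9 \left(-1 + a\right) = 54 + \left(-9 + 9 a\right) = 45 + 9 a$)
$p{\left(Z,z \right)} = -4 + Z$ ($p{\left(Z,z \right)} = Z - 4 = -4 + Z$)
$K{\left(r,J \right)} = 41 J$ ($K{\left(r,J \right)} = \left(-4 + \left(45 + 9 \cdot 0\right)\right) J = \left(-4 + \left(45 + 0\right)\right) J = \left(-4 + 45\right) J = 41 J$)
$123 + K{\left(-1,-1 \right)} \left(-43\right) = 123 + 41 \left(-1\right) \left(-43\right) = 123 - -1763 = 123 + 1763 = 1886$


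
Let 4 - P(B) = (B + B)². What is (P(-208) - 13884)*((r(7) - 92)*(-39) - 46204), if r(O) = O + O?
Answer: 8068531632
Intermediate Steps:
P(B) = 4 - 4*B² (P(B) = 4 - (B + B)² = 4 - (2*B)² = 4 - 4*B²)
r(O) = 2*O
(P(-208) - 13884)*((r(7) - 92)*(-39) - 46204) = ((4 - 4*(-208)²) - 13884)*((2*7 - 92)*(-39) - 46204) = ((4 - 4*43264) - 13884)*((14 - 92)*(-39) - 46204) = ((4 - 173056) - 13884)*(-78*(-39) - 46204) = (-173052 - 13884)*(3042 - 46204) = -186936*(-43162) = 8068531632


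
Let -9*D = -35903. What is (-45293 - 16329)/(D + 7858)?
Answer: -554598/106625 ≈ -5.2014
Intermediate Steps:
D = 35903/9 (D = -⅑*(-35903) = 35903/9 ≈ 3989.2)
(-45293 - 16329)/(D + 7858) = (-45293 - 16329)/(35903/9 + 7858) = -61622/106625/9 = -61622*9/106625 = -554598/106625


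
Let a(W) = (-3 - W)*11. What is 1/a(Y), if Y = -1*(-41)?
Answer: -1/484 ≈ -0.0020661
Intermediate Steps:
Y = 41
a(W) = -33 - 11*W
1/a(Y) = 1/(-33 - 11*41) = 1/(-33 - 451) = 1/(-484) = -1/484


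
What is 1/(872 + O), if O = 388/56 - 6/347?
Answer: 4858/4269751 ≈ 0.0011378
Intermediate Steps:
O = 33575/4858 (O = 388*(1/56) - 6*1/347 = 97/14 - 6/347 = 33575/4858 ≈ 6.9113)
1/(872 + O) = 1/(872 + 33575/4858) = 1/(4269751/4858) = 4858/4269751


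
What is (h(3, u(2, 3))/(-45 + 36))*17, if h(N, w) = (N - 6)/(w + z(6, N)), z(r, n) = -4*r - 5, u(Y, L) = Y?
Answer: -17/81 ≈ -0.20988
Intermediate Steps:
z(r, n) = -5 - 4*r
h(N, w) = (-6 + N)/(-29 + w) (h(N, w) = (N - 6)/(w + (-5 - 4*6)) = (-6 + N)/(w + (-5 - 24)) = (-6 + N)/(w - 29) = (-6 + N)/(-29 + w))
(h(3, u(2, 3))/(-45 + 36))*17 = (((-6 + 3)/(-29 + 2))/(-45 + 36))*17 = ((-3/(-27))/(-9))*17 = -(-1)*(-3)/243*17 = -1/9*1/9*17 = -1/81*17 = -17/81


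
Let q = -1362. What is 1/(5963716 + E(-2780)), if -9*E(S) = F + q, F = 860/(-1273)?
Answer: 11457/68328028898 ≈ 1.6768e-7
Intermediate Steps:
F = -860/1273 (F = 860*(-1/1273) = -860/1273 ≈ -0.67557)
E(S) = 1734686/11457 (E(S) = -(-860/1273 - 1362)/9 = -⅑*(-1734686/1273) = 1734686/11457)
1/(5963716 + E(-2780)) = 1/(5963716 + 1734686/11457) = 1/(68328028898/11457) = 11457/68328028898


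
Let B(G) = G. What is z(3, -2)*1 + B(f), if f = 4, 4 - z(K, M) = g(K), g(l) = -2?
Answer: 10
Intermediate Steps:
z(K, M) = 6 (z(K, M) = 4 - 1*(-2) = 4 + 2 = 6)
z(3, -2)*1 + B(f) = 6*1 + 4 = 6 + 4 = 10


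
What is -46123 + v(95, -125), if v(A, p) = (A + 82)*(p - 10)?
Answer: -70018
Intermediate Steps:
v(A, p) = (-10 + p)*(82 + A) (v(A, p) = (82 + A)*(-10 + p) = (-10 + p)*(82 + A))
-46123 + v(95, -125) = -46123 + (-820 - 10*95 + 82*(-125) + 95*(-125)) = -46123 + (-820 - 950 - 10250 - 11875) = -46123 - 23895 = -70018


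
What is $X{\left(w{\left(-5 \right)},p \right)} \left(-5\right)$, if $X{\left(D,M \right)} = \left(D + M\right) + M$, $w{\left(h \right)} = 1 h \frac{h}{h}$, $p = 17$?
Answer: $-145$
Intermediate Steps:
$w{\left(h \right)} = h$ ($w{\left(h \right)} = h 1 = h$)
$X{\left(D,M \right)} = D + 2 M$
$X{\left(w{\left(-5 \right)},p \right)} \left(-5\right) = \left(-5 + 2 \cdot 17\right) \left(-5\right) = \left(-5 + 34\right) \left(-5\right) = 29 \left(-5\right) = -145$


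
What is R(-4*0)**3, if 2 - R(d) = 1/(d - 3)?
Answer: 343/27 ≈ 12.704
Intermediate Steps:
R(d) = 2 - 1/(-3 + d) (R(d) = 2 - 1/(d - 3) = 2 - 1/(-3 + d))
R(-4*0)**3 = ((-7 + 2*(-4*0))/(-3 - 4*0))**3 = ((-7 + 2*0)/(-3 + 0))**3 = ((-7 + 0)/(-3))**3 = (-1/3*(-7))**3 = (7/3)**3 = 343/27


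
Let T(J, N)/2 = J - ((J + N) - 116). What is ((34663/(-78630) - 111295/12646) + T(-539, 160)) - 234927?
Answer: -58424381274712/248588745 ≈ -2.3502e+5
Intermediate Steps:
T(J, N) = 232 - 2*N (T(J, N) = 2*(J - ((J + N) - 116)) = 2*(J - (-116 + J + N)) = 2*(J + (116 - J - N)) = 2*(116 - N) = 232 - 2*N)
((34663/(-78630) - 111295/12646) + T(-539, 160)) - 234927 = ((34663/(-78630) - 111295/12646) + (232 - 2*160)) - 234927 = ((34663*(-1/78630) - 111295*1/12646) + (232 - 320)) - 234927 = ((-34663/78630 - 111295/12646) - 88) - 234927 = (-2297368537/248588745 - 88) - 234927 = -24173178097/248588745 - 234927 = -58424381274712/248588745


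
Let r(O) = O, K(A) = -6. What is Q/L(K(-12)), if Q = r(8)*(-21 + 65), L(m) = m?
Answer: -176/3 ≈ -58.667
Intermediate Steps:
Q = 352 (Q = 8*(-21 + 65) = 8*44 = 352)
Q/L(K(-12)) = 352/(-6) = 352*(-⅙) = -176/3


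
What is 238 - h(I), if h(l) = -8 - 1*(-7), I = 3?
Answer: 239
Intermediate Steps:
h(l) = -1 (h(l) = -8 + 7 = -1)
238 - h(I) = 238 - 1*(-1) = 238 + 1 = 239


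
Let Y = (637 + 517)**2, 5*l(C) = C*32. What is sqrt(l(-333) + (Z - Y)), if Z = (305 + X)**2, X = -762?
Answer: 3*I*sqrt(3124995)/5 ≈ 1060.7*I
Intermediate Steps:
l(C) = 32*C/5 (l(C) = (C*32)/5 = (32*C)/5 = 32*C/5)
Y = 1331716 (Y = 1154**2 = 1331716)
Z = 208849 (Z = (305 - 762)**2 = (-457)**2 = 208849)
sqrt(l(-333) + (Z - Y)) = sqrt((32/5)*(-333) + (208849 - 1*1331716)) = sqrt(-10656/5 + (208849 - 1331716)) = sqrt(-10656/5 - 1122867) = sqrt(-5624991/5) = 3*I*sqrt(3124995)/5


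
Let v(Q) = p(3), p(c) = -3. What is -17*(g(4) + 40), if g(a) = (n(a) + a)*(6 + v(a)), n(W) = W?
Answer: -1088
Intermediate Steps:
v(Q) = -3
g(a) = 6*a (g(a) = (a + a)*(6 - 3) = (2*a)*3 = 6*a)
-17*(g(4) + 40) = -17*(6*4 + 40) = -17*(24 + 40) = -17*64 = -1088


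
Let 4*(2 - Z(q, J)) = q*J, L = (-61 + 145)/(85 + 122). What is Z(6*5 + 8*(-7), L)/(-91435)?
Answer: -64/1261803 ≈ -5.0721e-5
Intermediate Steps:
L = 28/69 (L = 84/207 = 84*(1/207) = 28/69 ≈ 0.40580)
Z(q, J) = 2 - J*q/4 (Z(q, J) = 2 - q*J/4 = 2 - J*q/4)
Z(6*5 + 8*(-7), L)/(-91435) = (2 - 1/4*28/69*(6*5 + 8*(-7)))/(-91435) = (2 - 1/4*28/69*(30 - 56))*(-1/91435) = (2 - 1/4*28/69*(-26))*(-1/91435) = (2 + 182/69)*(-1/91435) = (320/69)*(-1/91435) = -64/1261803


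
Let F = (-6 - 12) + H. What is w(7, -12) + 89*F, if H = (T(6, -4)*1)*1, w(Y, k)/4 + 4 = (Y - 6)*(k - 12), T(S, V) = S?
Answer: -1180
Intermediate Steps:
w(Y, k) = -16 + 4*(-12 + k)*(-6 + Y) (w(Y, k) = -16 + 4*((Y - 6)*(k - 12)) = -16 + 4*((-6 + Y)*(-12 + k)) = -16 + 4*((-12 + k)*(-6 + Y)) = -16 + 4*(-12 + k)*(-6 + Y))
H = 6 (H = (6*1)*1 = 6*1 = 6)
F = -12 (F = (-6 - 12) + 6 = -18 + 6 = -12)
w(7, -12) + 89*F = (272 - 48*7 - 24*(-12) + 4*7*(-12)) + 89*(-12) = (272 - 336 + 288 - 336) - 1068 = -112 - 1068 = -1180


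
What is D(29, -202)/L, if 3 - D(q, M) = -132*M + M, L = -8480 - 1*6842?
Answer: 26459/15322 ≈ 1.7269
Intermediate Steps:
L = -15322 (L = -8480 - 6842 = -15322)
D(q, M) = 3 + 131*M (D(q, M) = 3 - (-132*M + M) = 3 - (-131)*M = 3 + 131*M)
D(29, -202)/L = (3 + 131*(-202))/(-15322) = (3 - 26462)*(-1/15322) = -26459*(-1/15322) = 26459/15322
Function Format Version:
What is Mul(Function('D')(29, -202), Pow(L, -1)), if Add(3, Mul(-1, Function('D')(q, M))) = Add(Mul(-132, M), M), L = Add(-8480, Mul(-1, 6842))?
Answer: Rational(26459, 15322) ≈ 1.7269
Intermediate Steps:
L = -15322 (L = Add(-8480, -6842) = -15322)
Function('D')(q, M) = Add(3, Mul(131, M)) (Function('D')(q, M) = Add(3, Mul(-1, Add(Mul(-132, M), M))) = Add(3, Mul(-1, Mul(-131, M))) = Add(3, Mul(131, M)))
Mul(Function('D')(29, -202), Pow(L, -1)) = Mul(Add(3, Mul(131, -202)), Pow(-15322, -1)) = Mul(Add(3, -26462), Rational(-1, 15322)) = Mul(-26459, Rational(-1, 15322)) = Rational(26459, 15322)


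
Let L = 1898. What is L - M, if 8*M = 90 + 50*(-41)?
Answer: 2143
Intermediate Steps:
M = -245 (M = (90 + 50*(-41))/8 = (90 - 2050)/8 = (⅛)*(-1960) = -245)
L - M = 1898 - 1*(-245) = 1898 + 245 = 2143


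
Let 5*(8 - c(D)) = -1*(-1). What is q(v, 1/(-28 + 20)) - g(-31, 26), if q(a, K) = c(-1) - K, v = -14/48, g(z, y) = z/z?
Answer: 277/40 ≈ 6.9250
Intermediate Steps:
g(z, y) = 1
v = -7/24 (v = -14*1/48 = -7/24 ≈ -0.29167)
c(D) = 39/5 (c(D) = 8 - (-1)*(-1)/5 = 8 - 1/5*1 = 8 - 1/5 = 39/5)
q(a, K) = 39/5 - K
q(v, 1/(-28 + 20)) - g(-31, 26) = (39/5 - 1/(-28 + 20)) - 1*1 = (39/5 - 1/(-8)) - 1 = (39/5 - 1*(-1/8)) - 1 = (39/5 + 1/8) - 1 = 317/40 - 1 = 277/40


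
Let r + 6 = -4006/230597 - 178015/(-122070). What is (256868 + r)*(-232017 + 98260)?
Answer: -14878805152855857167/433061166 ≈ -3.4357e+10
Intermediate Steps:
r = -25666628441/5629795158 (r = -6 + (-4006/230597 - 178015/(-122070)) = -6 + (-4006*1/230597 - 178015*(-1/122070)) = -6 + (-4006/230597 + 35603/24414) = -6 + 8112142507/5629795158 = -25666628441/5629795158 ≈ -4.5591)
(256868 + r)*(-232017 + 98260) = (256868 - 25666628441/5629795158)*(-232017 + 98260) = (1446088556016703/5629795158)*(-133757) = -14878805152855857167/433061166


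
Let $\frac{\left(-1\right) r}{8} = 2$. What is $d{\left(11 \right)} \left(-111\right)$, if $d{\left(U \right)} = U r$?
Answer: $19536$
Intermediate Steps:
$r = -16$ ($r = \left(-8\right) 2 = -16$)
$d{\left(U \right)} = - 16 U$ ($d{\left(U \right)} = U \left(-16\right) = - 16 U$)
$d{\left(11 \right)} \left(-111\right) = \left(-16\right) 11 \left(-111\right) = \left(-176\right) \left(-111\right) = 19536$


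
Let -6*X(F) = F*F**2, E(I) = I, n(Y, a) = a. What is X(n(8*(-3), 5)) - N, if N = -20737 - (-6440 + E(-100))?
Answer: 85057/6 ≈ 14176.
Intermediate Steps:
X(F) = -F**3/6 (X(F) = -F*F**2/6 = -F**3/6)
N = -14197 (N = -20737 - (-6440 - 100) = -20737 - 1*(-6540) = -20737 + 6540 = -14197)
X(n(8*(-3), 5)) - N = -1/6*5**3 - 1*(-14197) = -1/6*125 + 14197 = -125/6 + 14197 = 85057/6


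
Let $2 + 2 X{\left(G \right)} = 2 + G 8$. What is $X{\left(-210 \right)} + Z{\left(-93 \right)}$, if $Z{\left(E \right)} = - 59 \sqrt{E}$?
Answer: $-840 - 59 i \sqrt{93} \approx -840.0 - 568.98 i$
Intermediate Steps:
$X{\left(G \right)} = 4 G$ ($X{\left(G \right)} = -1 + \frac{2 + G 8}{2} = -1 + \frac{2 + 8 G}{2} = -1 + \left(1 + 4 G\right) = 4 G$)
$X{\left(-210 \right)} + Z{\left(-93 \right)} = 4 \left(-210\right) - 59 \sqrt{-93} = -840 - 59 i \sqrt{93}$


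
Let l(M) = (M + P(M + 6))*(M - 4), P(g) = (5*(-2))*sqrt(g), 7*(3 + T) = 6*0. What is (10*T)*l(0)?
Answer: -1200*sqrt(6) ≈ -2939.4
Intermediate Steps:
T = -3 (T = -3 + (6*0)/7 = -3 + (1/7)*0 = -3 + 0 = -3)
P(g) = -10*sqrt(g)
l(M) = (-4 + M)*(M - 10*sqrt(6 + M)) (l(M) = (M - 10*sqrt(M + 6))*(M - 4) = (M - 10*sqrt(6 + M))*(-4 + M) = (-4 + M)*(M - 10*sqrt(6 + M)))
(10*T)*l(0) = (10*(-3))*(0**2 - 4*0 + 40*sqrt(6 + 0) - 10*0*sqrt(6 + 0)) = -30*(0 + 0 + 40*sqrt(6) - 10*0*sqrt(6)) = -30*(0 + 0 + 40*sqrt(6) + 0) = -1200*sqrt(6)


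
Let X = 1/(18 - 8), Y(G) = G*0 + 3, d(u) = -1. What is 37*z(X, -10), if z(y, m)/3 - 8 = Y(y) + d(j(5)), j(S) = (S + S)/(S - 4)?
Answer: 1110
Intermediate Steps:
j(S) = 2*S/(-4 + S) (j(S) = (2*S)/(-4 + S) = 2*S/(-4 + S))
Y(G) = 3 (Y(G) = 0 + 3 = 3)
X = 1/10 ≈ 0.10000
z(y, m) = 30 (z(y, m) = 24 + 3*(3 - 1) = 24 + 3*2 = 24 + 6 = 30)
37*z(X, -10) = 37*30 = 1110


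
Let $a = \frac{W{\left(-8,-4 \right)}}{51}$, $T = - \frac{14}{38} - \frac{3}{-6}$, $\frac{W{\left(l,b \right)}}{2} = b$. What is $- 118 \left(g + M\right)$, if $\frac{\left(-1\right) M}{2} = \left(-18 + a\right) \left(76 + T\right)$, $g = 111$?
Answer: $- \frac{328804286}{969} \approx -3.3932 \cdot 10^{5}$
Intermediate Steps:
$W{\left(l,b \right)} = 2 b$
$T = \frac{5}{38}$ ($T = \left(-14\right) \frac{1}{38} - - \frac{1}{2} = - \frac{7}{19} + \frac{1}{2} = \frac{5}{38} \approx 0.13158$)
$a = - \frac{8}{51}$ ($a = \frac{2 \left(-4\right)}{51} = \left(-8\right) \frac{1}{51} = - \frac{8}{51} \approx -0.15686$)
$M = \frac{2678918}{969}$ ($M = - 2 \left(-18 - \frac{8}{51}\right) \left(76 + \frac{5}{38}\right) = - 2 \left(\left(- \frac{926}{51}\right) \frac{2893}{38}\right) = \left(-2\right) \left(- \frac{1339459}{969}\right) = \frac{2678918}{969} \approx 2764.6$)
$- 118 \left(g + M\right) = - 118 \left(111 + \frac{2678918}{969}\right) = \left(-118\right) \frac{2786477}{969} = - \frac{328804286}{969}$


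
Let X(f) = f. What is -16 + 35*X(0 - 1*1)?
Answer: -51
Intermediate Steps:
-16 + 35*X(0 - 1*1) = -16 + 35*(0 - 1*1) = -16 + 35*(0 - 1) = -16 + 35*(-1) = -16 - 35 = -51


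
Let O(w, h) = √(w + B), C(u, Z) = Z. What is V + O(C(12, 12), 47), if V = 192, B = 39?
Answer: 192 + √51 ≈ 199.14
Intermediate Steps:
O(w, h) = √(39 + w) (O(w, h) = √(w + 39) = √(39 + w))
V + O(C(12, 12), 47) = 192 + √(39 + 12) = 192 + √51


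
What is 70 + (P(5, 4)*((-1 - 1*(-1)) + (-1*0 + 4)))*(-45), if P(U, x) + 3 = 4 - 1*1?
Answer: 70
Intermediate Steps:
P(U, x) = 0 (P(U, x) = -3 + (4 - 1*1) = -3 + (4 - 1) = -3 + 3 = 0)
70 + (P(5, 4)*((-1 - 1*(-1)) + (-1*0 + 4)))*(-45) = 70 + (0*((-1 - 1*(-1)) + (-1*0 + 4)))*(-45) = 70 + (0*((-1 + 1) + (0 + 4)))*(-45) = 70 + (0*(0 + 4))*(-45) = 70 + (0*4)*(-45) = 70 + 0*(-45) = 70 + 0 = 70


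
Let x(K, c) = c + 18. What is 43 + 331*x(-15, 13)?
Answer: 10304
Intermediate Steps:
x(K, c) = 18 + c
43 + 331*x(-15, 13) = 43 + 331*(18 + 13) = 43 + 331*31 = 43 + 10261 = 10304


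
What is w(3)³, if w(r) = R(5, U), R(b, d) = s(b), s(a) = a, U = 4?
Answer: 125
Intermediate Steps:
R(b, d) = b
w(r) = 5
w(3)³ = 5³ = 125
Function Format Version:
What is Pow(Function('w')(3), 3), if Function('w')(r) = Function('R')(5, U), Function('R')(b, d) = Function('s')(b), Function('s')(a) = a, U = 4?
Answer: 125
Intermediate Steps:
Function('R')(b, d) = b
Function('w')(r) = 5
Pow(Function('w')(3), 3) = Pow(5, 3) = 125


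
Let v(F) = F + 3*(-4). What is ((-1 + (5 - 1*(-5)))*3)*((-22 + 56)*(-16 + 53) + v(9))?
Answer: 33885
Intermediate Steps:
v(F) = -12 + F (v(F) = F - 12 = -12 + F)
((-1 + (5 - 1*(-5)))*3)*((-22 + 56)*(-16 + 53) + v(9)) = ((-1 + (5 - 1*(-5)))*3)*((-22 + 56)*(-16 + 53) + (-12 + 9)) = ((-1 + (5 + 5))*3)*(34*37 - 3) = ((-1 + 10)*3)*(1258 - 3) = (9*3)*1255 = 27*1255 = 33885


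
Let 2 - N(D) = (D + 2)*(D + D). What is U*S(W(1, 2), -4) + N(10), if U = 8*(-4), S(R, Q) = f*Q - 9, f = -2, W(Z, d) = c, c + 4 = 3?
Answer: -206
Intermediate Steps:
c = -1 (c = -4 + 3 = -1)
W(Z, d) = -1
N(D) = 2 - 2*D*(2 + D) (N(D) = 2 - (D + 2)*(D + D) = 2 - (2 + D)*2*D = 2 - 2*D*(2 + D))
S(R, Q) = -9 - 2*Q (S(R, Q) = -2*Q - 9 = -9 - 2*Q)
U = -32
U*S(W(1, 2), -4) + N(10) = -32*(-9 - 2*(-4)) + (2 - 4*10 - 2*10²) = -32*(-9 + 8) + (2 - 40 - 2*100) = -32*(-1) + (2 - 40 - 200) = 32 - 238 = -206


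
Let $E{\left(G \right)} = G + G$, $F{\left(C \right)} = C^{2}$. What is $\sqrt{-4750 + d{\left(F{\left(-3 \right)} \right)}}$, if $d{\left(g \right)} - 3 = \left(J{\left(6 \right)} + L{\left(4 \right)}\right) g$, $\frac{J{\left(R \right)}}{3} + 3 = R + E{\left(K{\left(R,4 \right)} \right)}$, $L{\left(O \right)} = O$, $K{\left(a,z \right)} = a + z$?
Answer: $i \sqrt{4090} \approx 63.953 i$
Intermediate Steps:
$E{\left(G \right)} = 2 G$
$J{\left(R \right)} = 15 + 9 R$ ($J{\left(R \right)} = -9 + 3 \left(R + 2 \left(R + 4\right)\right) = -9 + 3 \left(R + 2 \left(4 + R\right)\right) = -9 + 3 \left(R + \left(8 + 2 R\right)\right) = -9 + 3 \left(8 + 3 R\right) = -9 + \left(24 + 9 R\right) = 15 + 9 R$)
$d{\left(g \right)} = 3 + 73 g$ ($d{\left(g \right)} = 3 + \left(\left(15 + 9 \cdot 6\right) + 4\right) g = 3 + \left(\left(15 + 54\right) + 4\right) g = 3 + \left(69 + 4\right) g = 3 + 73 g$)
$\sqrt{-4750 + d{\left(F{\left(-3 \right)} \right)}} = \sqrt{-4750 + \left(3 + 73 \left(-3\right)^{2}\right)} = \sqrt{-4750 + \left(3 + 73 \cdot 9\right)} = \sqrt{-4750 + \left(3 + 657\right)} = \sqrt{-4750 + 660} = \sqrt{-4090} = i \sqrt{4090}$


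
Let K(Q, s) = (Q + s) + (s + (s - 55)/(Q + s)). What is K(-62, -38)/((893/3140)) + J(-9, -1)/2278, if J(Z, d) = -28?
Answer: -2451189371/5085635 ≈ -481.98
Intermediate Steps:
K(Q, s) = Q + 2*s + (-55 + s)/(Q + s) (K(Q, s) = (Q + s) + (s + (-55 + s)/(Q + s)) = Q + 2*s + (-55 + s)/(Q + s))
K(-62, -38)/((893/3140)) + J(-9, -1)/2278 = ((-55 - 38 + (-62)² + 2*(-38)² + 3*(-62)*(-38))/(-62 - 38))/((893/3140)) - 28/2278 = ((-55 - 38 + 3844 + 2*1444 + 7068)/(-100))/((893*(1/3140))) - 28*1/2278 = (-(-55 - 38 + 3844 + 2888 + 7068)/100)/(893/3140) - 14/1139 = -1/100*13707*(3140/893) - 14/1139 = -13707/100*3140/893 - 14/1139 = -2151999/4465 - 14/1139 = -2451189371/5085635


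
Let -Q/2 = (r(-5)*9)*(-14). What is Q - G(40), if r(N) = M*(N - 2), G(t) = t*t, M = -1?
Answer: 164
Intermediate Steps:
G(t) = t²
r(N) = 2 - N (r(N) = -(N - 2) = -(-2 + N) = 2 - N)
Q = 1764 (Q = -2*(2 - 1*(-5))*9*(-14) = -2*(2 + 5)*9*(-14) = -2*7*9*(-14) = -126*(-14) = -2*(-882) = 1764)
Q - G(40) = 1764 - 1*40² = 1764 - 1*1600 = 1764 - 1600 = 164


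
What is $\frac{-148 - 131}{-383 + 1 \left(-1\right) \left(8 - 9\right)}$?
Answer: $\frac{279}{382} \approx 0.73037$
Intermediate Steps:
$\frac{-148 - 131}{-383 + 1 \left(-1\right) \left(8 - 9\right)} = - \frac{279}{-383 - -1} = - \frac{279}{-383 + 1} = - \frac{279}{-382} = \left(-279\right) \left(- \frac{1}{382}\right) = \frac{279}{382}$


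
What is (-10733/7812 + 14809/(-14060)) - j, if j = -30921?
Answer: 212249664077/6864795 ≈ 30919.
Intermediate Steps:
(-10733/7812 + 14809/(-14060)) - j = (-10733/7812 + 14809/(-14060)) - 1*(-30921) = (-10733*1/7812 + 14809*(-1/14060)) + 30921 = (-10733/7812 - 14809/14060) + 30921 = -16662118/6864795 + 30921 = 212249664077/6864795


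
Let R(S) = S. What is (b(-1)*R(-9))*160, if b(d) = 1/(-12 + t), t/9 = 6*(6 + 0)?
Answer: -60/13 ≈ -4.6154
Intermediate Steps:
t = 324 (t = 9*(6*(6 + 0)) = 9*(6*6) = 9*36 = 324)
b(d) = 1/312 (b(d) = 1/(-12 + 324) = 1/312)
(b(-1)*R(-9))*160 = ((1/312)*(-9))*160 = -3/104*160 = -60/13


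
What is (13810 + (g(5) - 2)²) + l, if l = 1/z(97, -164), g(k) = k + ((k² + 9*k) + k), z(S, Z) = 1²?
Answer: 19895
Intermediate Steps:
z(S, Z) = 1
g(k) = k² + 11*k (g(k) = k + (k² + 10*k) = k² + 11*k)
l = 1 (l = 1/1 = 1)
(13810 + (g(5) - 2)²) + l = (13810 + (5*(11 + 5) - 2)²) + 1 = (13810 + (5*16 - 2)²) + 1 = (13810 + (80 - 2)²) + 1 = (13810 + 78²) + 1 = (13810 + 6084) + 1 = 19894 + 1 = 19895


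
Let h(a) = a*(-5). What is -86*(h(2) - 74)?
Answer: 7224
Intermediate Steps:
h(a) = -5*a
-86*(h(2) - 74) = -86*(-5*2 - 74) = -86*(-10 - 74) = -86*(-84) = 7224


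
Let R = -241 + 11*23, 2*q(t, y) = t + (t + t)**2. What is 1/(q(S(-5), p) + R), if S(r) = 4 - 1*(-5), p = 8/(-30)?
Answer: 2/357 ≈ 0.0056022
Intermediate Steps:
p = -4/15 (p = 8*(-1/30) = -4/15 ≈ -0.26667)
S(r) = 9 (S(r) = 4 + 5 = 9)
q(t, y) = t/2 + 2*t**2 (q(t, y) = (t + (t + t)**2)/2 = (t + (2*t)**2)/2 = (t + 4*t**2)/2 = t/2 + 2*t**2)
R = 12 (R = -241 + 253 = 12)
1/(q(S(-5), p) + R) = 1/((1/2)*9*(1 + 4*9) + 12) = 1/((1/2)*9*(1 + 36) + 12) = 1/((1/2)*9*37 + 12) = 1/(333/2 + 12) = 1/(357/2) = 2/357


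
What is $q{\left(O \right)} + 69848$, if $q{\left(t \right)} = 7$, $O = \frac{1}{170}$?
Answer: $69855$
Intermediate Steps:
$O = \frac{1}{170} \approx 0.0058824$
$q{\left(O \right)} + 69848 = 7 + 69848 = 69855$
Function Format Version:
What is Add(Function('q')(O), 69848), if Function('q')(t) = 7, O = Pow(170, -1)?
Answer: 69855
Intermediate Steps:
O = Rational(1, 170) ≈ 0.0058824
Add(Function('q')(O), 69848) = Add(7, 69848) = 69855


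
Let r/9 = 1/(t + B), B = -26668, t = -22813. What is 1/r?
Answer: -49481/9 ≈ -5497.9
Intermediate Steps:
r = -9/49481 (r = 9/(-22813 - 26668) = 9/(-49481) = 9*(-1/49481) = -9/49481 ≈ -0.00018189)
1/r = 1/(-9/49481) = -49481/9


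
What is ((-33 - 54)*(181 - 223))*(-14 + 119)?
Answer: 383670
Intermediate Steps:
((-33 - 54)*(181 - 223))*(-14 + 119) = -87*(-42)*105 = 3654*105 = 383670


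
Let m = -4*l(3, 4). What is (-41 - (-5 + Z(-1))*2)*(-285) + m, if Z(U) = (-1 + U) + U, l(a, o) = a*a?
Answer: 7089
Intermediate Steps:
l(a, o) = a**2
Z(U) = -1 + 2*U
m = -36 (m = -4*3**2 = -4*9 = -36)
(-41 - (-5 + Z(-1))*2)*(-285) + m = (-41 - (-5 + (-1 + 2*(-1)))*2)*(-285) - 36 = (-41 - (-5 + (-1 - 2))*2)*(-285) - 36 = (-41 - (-5 - 3)*2)*(-285) - 36 = (-41 - (-8)*2)*(-285) - 36 = (-41 - 1*(-16))*(-285) - 36 = (-41 + 16)*(-285) - 36 = -25*(-285) - 36 = 7125 - 36 = 7089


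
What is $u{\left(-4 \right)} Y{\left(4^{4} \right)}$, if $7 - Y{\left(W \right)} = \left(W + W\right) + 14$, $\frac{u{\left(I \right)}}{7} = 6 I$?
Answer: $87192$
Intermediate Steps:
$u{\left(I \right)} = 42 I$ ($u{\left(I \right)} = 7 \cdot 6 I = 42 I$)
$Y{\left(W \right)} = -7 - 2 W$ ($Y{\left(W \right)} = 7 - \left(\left(W + W\right) + 14\right) = 7 - \left(2 W + 14\right) = 7 - \left(14 + 2 W\right) = -7 - 2 W$)
$u{\left(-4 \right)} Y{\left(4^{4} \right)} = 42 \left(-4\right) \left(-7 - 2 \cdot 4^{4}\right) = - 168 \left(-7 - 512\right) = \left(-168\right) \left(-519\right) = 87192$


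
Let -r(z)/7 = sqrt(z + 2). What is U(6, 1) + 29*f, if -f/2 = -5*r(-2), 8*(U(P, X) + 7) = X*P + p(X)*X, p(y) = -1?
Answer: -51/8 ≈ -6.3750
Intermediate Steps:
r(z) = -7*sqrt(2 + z) (r(z) = -7*sqrt(z + 2) = -7*sqrt(2 + z))
U(P, X) = -7 - X/8 + P*X/8 (U(P, X) = -7 + (X*P - X)/8 = -7 + (P*X - X)/8 = -7 + (-X + P*X)/8 = -7 + (-X/8 + P*X/8) = -7 - X/8 + P*X/8)
f = 0 (f = -(-10)*(-7*sqrt(2 - 2)) = -(-10)*(-7*sqrt(0)) = -(-10)*(-7*0) = -(-10)*0 = -2*0 = 0)
U(6, 1) + 29*f = (-7 - 1/8*1 + (1/8)*6*1) + 29*0 = (-7 - 1/8 + 3/4) + 0 = -51/8 + 0 = -51/8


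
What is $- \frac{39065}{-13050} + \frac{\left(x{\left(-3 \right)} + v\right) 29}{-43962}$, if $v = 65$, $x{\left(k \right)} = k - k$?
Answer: $\frac{28212938}{9561735} \approx 2.9506$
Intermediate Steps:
$x{\left(k \right)} = 0$
$- \frac{39065}{-13050} + \frac{\left(x{\left(-3 \right)} + v\right) 29}{-43962} = - \frac{39065}{-13050} + \frac{\left(0 + 65\right) 29}{-43962} = \left(-39065\right) \left(- \frac{1}{13050}\right) + 65 \cdot 29 \left(- \frac{1}{43962}\right) = \frac{7813}{2610} + 1885 \left(- \frac{1}{43962}\right) = \frac{7813}{2610} - \frac{1885}{43962} = \frac{28212938}{9561735}$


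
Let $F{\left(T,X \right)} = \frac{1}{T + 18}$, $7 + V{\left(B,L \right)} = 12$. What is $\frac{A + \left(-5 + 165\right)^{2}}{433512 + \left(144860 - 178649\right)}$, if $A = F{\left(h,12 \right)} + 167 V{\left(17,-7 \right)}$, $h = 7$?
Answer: $\frac{220292}{3331025} \approx 0.066133$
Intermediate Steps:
$V{\left(B,L \right)} = 5$ ($V{\left(B,L \right)} = -7 + 12 = 5$)
$F{\left(T,X \right)} = \frac{1}{18 + T}$
$A = \frac{20876}{25}$ ($A = \frac{1}{18 + 7} + 167 \cdot 5 = \frac{1}{25} + 835 = \frac{20876}{25} \approx 835.04$)
$\frac{A + \left(-5 + 165\right)^{2}}{433512 + \left(144860 - 178649\right)} = \frac{\frac{20876}{25} + \left(-5 + 165\right)^{2}}{433512 + \left(144860 - 178649\right)} = \frac{\frac{20876}{25} + 160^{2}}{433512 - 33789} = \frac{\frac{20876}{25} + 25600}{399723} = \frac{660876}{25} \cdot \frac{1}{399723} = \frac{220292}{3331025}$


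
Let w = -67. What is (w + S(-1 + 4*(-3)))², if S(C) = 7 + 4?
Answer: 3136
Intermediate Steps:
S(C) = 11
(w + S(-1 + 4*(-3)))² = (-67 + 11)² = (-56)² = 3136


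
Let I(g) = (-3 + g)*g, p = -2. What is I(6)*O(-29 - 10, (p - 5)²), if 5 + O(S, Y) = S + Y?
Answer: 90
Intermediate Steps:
I(g) = g*(-3 + g)
O(S, Y) = -5 + S + Y (O(S, Y) = -5 + (S + Y) = -5 + S + Y)
I(6)*O(-29 - 10, (p - 5)²) = (6*(-3 + 6))*(-5 + (-29 - 10) + (-2 - 5)²) = (6*3)*(-5 - 39 + (-7)²) = 18*(-5 - 39 + 49) = 18*5 = 90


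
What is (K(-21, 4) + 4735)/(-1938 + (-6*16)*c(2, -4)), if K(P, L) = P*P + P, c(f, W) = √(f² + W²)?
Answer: -1665065/595254 + 82480*√5/297627 ≈ -2.1776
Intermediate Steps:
c(f, W) = √(W² + f²)
K(P, L) = P + P² (K(P, L) = P² + P = P + P²)
(K(-21, 4) + 4735)/(-1938 + (-6*16)*c(2, -4)) = (-21*(1 - 21) + 4735)/(-1938 + (-6*16)*√((-4)² + 2²)) = (-21*(-20) + 4735)/(-1938 - 96*√(16 + 4)) = (420 + 4735)/(-1938 - 192*√5) = 5155/(-1938 - 192*√5)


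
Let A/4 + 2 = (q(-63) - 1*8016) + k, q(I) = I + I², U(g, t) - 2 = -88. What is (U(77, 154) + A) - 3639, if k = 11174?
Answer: 24523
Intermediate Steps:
U(g, t) = -86 (U(g, t) = 2 - 88 = -86)
A = 28248 (A = -8 + 4*((-63*(1 - 63) - 1*8016) + 11174) = -8 + 4*((-63*(-62) - 8016) + 11174) = -8 + 4*((3906 - 8016) + 11174) = -8 + 4*(-4110 + 11174) = -8 + 4*7064 = -8 + 28256 = 28248)
(U(77, 154) + A) - 3639 = (-86 + 28248) - 3639 = 28162 - 3639 = 24523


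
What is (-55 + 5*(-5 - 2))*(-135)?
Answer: 12150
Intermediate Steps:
(-55 + 5*(-5 - 2))*(-135) = (-55 + 5*(-7))*(-135) = (-55 - 35)*(-135) = -90*(-135) = 12150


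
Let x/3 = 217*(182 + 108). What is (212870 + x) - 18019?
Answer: 383641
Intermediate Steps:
x = 188790 (x = 3*(217*(182 + 108)) = 3*(217*290) = 3*62930 = 188790)
(212870 + x) - 18019 = (212870 + 188790) - 18019 = 401660 - 18019 = 383641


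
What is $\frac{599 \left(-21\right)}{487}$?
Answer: $- \frac{12579}{487} \approx -25.83$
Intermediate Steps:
$\frac{599 \left(-21\right)}{487} = \left(-12579\right) \frac{1}{487} = - \frac{12579}{487}$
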